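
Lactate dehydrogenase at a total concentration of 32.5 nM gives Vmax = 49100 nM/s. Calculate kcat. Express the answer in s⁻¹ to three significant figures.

1510 s⁻¹

kcat = Vmax/[E]total = 49100 nM/s / 32.5 nM = 1510 s⁻¹.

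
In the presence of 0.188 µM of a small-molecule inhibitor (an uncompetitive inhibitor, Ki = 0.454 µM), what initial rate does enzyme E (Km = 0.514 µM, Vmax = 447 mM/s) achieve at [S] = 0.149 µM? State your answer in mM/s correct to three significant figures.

With α = 1 + [I]/Ki = 1 + 0.188/0.454 = 1.414, the uncompetitive rate law is v = (Vmax/α)·[S] / (Km/α + [S]).
v = (447/1.414)×0.149 / (0.514/1.414 + 0.149) = 47.10/0.5125 = 91.9 mM/s.

91.9 mM/s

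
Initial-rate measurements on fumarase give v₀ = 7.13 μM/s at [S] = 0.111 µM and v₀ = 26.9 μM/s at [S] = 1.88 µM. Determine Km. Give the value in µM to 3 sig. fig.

0.396 µM

In reciprocal form, 1/v = (Km/Vmax)·(1/[S]) + 1/Vmax. The two points give (1/[S], 1/v) = (9.009, 0.1403) and (0.5319, 0.03717).
Slope = (0.1403 − 0.03717)/(9.009 − 0.5319) = 0.01216; intercept = 0.1403 − 0.01216×9.009 = 0.03071.
Vmax = 1/intercept = 32.6 μM/s; Km = slope × Vmax = 0.01216 × 32.6 = 0.396 µM.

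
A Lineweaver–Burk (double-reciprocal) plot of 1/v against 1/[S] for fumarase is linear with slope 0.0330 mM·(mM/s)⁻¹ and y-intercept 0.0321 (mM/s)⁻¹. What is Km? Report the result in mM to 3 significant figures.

y-intercept = 1/Vmax ⇒ Vmax = 31.2 mM/s; slope = Km/Vmax ⇒ Km = slope × Vmax.
Km = 0.0330 × 31.2 = 1.03 mM.

1.03 mM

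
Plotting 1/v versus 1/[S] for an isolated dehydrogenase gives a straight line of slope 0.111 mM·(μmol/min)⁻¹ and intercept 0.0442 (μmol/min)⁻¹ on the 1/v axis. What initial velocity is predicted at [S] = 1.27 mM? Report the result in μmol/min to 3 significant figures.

The y-intercept is 1/Vmax, so Vmax = 1/0.0442 = 22.6 μmol/min.
The slope is Km/Vmax, so Km = 0.111 × 22.6 = 2.51 mM.
Then v = 22.6 × 1.27/(2.51 + 1.27) = 7.60 μmol/min.

7.60 μmol/min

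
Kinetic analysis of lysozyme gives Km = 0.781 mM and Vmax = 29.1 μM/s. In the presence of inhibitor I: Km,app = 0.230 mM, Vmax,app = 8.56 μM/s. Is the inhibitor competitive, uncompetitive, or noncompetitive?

Both Km and Vmax decrease by the same factor (~3.40-fold) — characteristic of uncompetitive inhibition.

uncompetitive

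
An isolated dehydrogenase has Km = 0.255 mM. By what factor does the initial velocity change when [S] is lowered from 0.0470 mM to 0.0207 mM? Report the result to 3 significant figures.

0.482

The fractional saturations are [S]/(Km+[S]) = 0.0470/0.3020 = 0.1556 and 0.0207/0.2757 = 0.07508.
v₂/v₁ is just their ratio: 0.07508/0.1556 = 0.482.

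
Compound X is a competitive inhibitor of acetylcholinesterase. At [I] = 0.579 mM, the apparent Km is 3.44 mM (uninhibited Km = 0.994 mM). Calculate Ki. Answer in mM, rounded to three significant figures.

0.235 mM

Competitive: Km,app = α·Km with α = 1 + [I]/Ki.
α = Km,app/Km = 3.44/0.994 = 3.461.
Ki = [I]/(α − 1) = 0.579/2.461 = 0.235 mM.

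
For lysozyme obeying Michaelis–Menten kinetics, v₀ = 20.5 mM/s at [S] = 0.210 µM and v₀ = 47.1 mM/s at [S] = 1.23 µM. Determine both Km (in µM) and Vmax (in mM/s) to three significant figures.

In reciprocal form, 1/v = (Km/Vmax)·(1/[S]) + 1/Vmax. The two points give (1/[S], 1/v) = (4.762, 0.04878) and (0.8130, 0.02123).
Slope = (0.04878 − 0.02123)/(4.762 − 0.8130) = 0.006976; intercept = 0.04878 − 0.006976×4.762 = 0.01556.
Vmax = 1/intercept = 64.3 mM/s; Km = slope × Vmax = 0.006976 × 64.3 = 0.448 µM.

Km = 0.448 µM; Vmax = 64.3 mM/s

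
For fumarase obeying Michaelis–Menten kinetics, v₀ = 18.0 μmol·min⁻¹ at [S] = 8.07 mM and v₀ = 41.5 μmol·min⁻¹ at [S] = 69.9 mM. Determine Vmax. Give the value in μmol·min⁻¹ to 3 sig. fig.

50.0 μmol·min⁻¹

From v = Vmax[S]/(Km+[S]), each point gives Vmax = v(Km+[S])/[S].
Equating: 18.0(Km+8.07)/8.07 = 41.5(Km+69.9)/69.9.
2.230·Km + 18.0 = 0.5937·Km + 41.5, so (2.230 − 0.5937)·Km = 41.5 − 18.0.
Km = 23.50/1.637 = 14.4 mM; then Vmax = 18.0(14.4+8.07)/8.07 = 50.0 μmol·min⁻¹.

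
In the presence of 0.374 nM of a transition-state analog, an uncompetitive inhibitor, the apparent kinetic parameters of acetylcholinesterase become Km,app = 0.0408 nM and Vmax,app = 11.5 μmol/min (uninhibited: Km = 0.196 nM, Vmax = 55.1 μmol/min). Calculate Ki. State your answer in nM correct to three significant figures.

0.0986 nM

Uncompetitive: Vmax,app = Vmax/α (and Km,app = Km/α) with α = 1 + [I]/Ki.
α = Vmax/Vmax,app = 55.1/11.5 = 4.791.
Ki = [I]/(α − 1) = 0.374/3.791 = 0.0986 nM.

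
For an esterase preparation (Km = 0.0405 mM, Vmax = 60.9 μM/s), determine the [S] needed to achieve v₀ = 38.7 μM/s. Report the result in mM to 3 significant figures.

Rearranging v = Vmax[S]/(Km+[S]) gives [S] = Km·v/(Vmax − v).
[S] = 0.0405 × 38.7 / (60.9 − 38.7) = 1.567/22.20 = 0.0706 mM.

0.0706 mM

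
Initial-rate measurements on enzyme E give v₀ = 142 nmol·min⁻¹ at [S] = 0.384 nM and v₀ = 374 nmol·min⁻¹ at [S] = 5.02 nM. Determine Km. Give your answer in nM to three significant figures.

0.786 nM

From v = Vmax[S]/(Km+[S]), each point gives Vmax = v(Km+[S])/[S].
Equating: 142(Km+0.384)/0.384 = 374(Km+5.02)/5.02.
369.8·Km + 142 = 74.50·Km + 374, so (369.8 − 74.50)·Km = 374 − 142.
Km = 232.0/295.3 = 0.786 nM; then Vmax = 142(0.786+0.384)/0.384 = 433 nmol·min⁻¹.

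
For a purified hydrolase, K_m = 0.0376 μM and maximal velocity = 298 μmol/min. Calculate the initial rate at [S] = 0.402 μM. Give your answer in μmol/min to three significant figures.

273 μmol/min

v = Vmax·[S]/(Km + [S]) = 298 × 0.402 / (0.0376 + 0.402)
  = 119.8 / 0.4396 = 273 μmol/min.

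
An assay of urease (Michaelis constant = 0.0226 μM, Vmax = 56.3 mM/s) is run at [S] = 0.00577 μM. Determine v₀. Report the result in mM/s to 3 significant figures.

[S]/(Km+[S]) = 0.00577/0.02837 = 0.2034, the fractional saturation.
v = 0.2034 × Vmax = 0.2034 × 56.3 = 11.5 mM/s.

11.5 mM/s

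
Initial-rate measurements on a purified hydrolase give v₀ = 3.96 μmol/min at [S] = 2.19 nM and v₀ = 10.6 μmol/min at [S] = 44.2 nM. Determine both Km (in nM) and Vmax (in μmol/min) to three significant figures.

From v = Vmax[S]/(Km+[S]), each point gives Vmax = v(Km+[S])/[S].
Equating: 3.96(Km+2.19)/2.19 = 10.6(Km+44.2)/44.2.
1.808·Km + 3.96 = 0.2398·Km + 10.6, so (1.808 − 0.2398)·Km = 10.6 − 3.96.
Km = 6.640/1.568 = 4.23 nM; then Vmax = 3.96(4.23+2.19)/2.19 = 11.6 μmol/min.

Km = 4.23 nM; Vmax = 11.6 μmol/min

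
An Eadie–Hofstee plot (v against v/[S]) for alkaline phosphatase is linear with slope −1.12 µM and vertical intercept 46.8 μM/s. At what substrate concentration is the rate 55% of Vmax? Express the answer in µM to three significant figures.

1.37 µM

The Eadie–Hofstee slope gives Km = 1.12 µM (slope = −Km).
v/Vmax = [S]/(Km+[S]) = 0.55 ⇒ [S] = Km·0.55/(1−0.55) = 1.12 × 1.222 = 1.37 µM.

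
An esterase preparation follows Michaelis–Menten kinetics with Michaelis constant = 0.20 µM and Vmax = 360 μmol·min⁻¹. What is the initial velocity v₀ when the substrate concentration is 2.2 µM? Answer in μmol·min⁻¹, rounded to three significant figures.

v = Vmax·[S]/(Km + [S]) = 360 × 2.2 / (0.20 + 2.2)
  = 792.0 / 2.400 = 330 μmol·min⁻¹.

330 μmol·min⁻¹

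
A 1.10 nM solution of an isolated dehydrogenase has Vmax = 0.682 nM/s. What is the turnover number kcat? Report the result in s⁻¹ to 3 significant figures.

kcat = Vmax/[E]total = 0.682 nM/s / 1.10 nM = 0.620 s⁻¹.

0.620 s⁻¹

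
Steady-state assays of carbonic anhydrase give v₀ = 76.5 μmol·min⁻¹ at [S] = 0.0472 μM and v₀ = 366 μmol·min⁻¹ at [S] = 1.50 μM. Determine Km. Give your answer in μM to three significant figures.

In reciprocal form, 1/v = (Km/Vmax)·(1/[S]) + 1/Vmax. The two points give (1/[S], 1/v) = (21.19, 0.01307) and (0.6667, 0.002732).
Slope = (0.01307 − 0.002732)/(21.19 − 0.6667) = 0.0005039; intercept = 0.01307 − 0.0005039×21.19 = 0.002396.
Vmax = 1/intercept = 417 μmol·min⁻¹; Km = slope × Vmax = 0.0005039 × 417 = 0.210 μM.

0.210 μM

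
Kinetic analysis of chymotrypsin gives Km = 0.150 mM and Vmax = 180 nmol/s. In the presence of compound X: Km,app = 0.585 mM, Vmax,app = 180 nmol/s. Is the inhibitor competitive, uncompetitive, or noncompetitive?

Km increases (0.150 → 0.585 mM) while Vmax is unchanged — the hallmark of competitive inhibition.

competitive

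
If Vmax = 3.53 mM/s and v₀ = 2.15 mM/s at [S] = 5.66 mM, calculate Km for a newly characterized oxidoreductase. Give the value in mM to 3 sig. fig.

3.63 mM

v/Vmax = 2.15/3.53 = 0.6091 = [S]/(Km+[S]).
So Km + [S] = [S]/0.6091 = 9.293 mM, giving Km = 9.293 − 5.66 = 3.63 mM.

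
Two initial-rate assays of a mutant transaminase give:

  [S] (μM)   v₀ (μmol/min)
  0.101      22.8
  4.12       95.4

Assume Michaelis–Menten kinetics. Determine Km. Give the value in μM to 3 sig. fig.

0.358 μM

In reciprocal form, 1/v = (Km/Vmax)·(1/[S]) + 1/Vmax. The two points give (1/[S], 1/v) = (9.901, 0.04386) and (0.2427, 0.01048).
Slope = (0.04386 − 0.01048)/(9.901 − 0.2427) = 0.003456; intercept = 0.04386 − 0.003456×9.901 = 0.009643.
Vmax = 1/intercept = 104 μmol/min; Km = slope × Vmax = 0.003456 × 104 = 0.358 μM.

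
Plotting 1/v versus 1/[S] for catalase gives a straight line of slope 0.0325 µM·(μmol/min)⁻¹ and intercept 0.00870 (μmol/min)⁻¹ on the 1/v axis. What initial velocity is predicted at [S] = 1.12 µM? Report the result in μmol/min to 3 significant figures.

The y-intercept is 1/Vmax, so Vmax = 1/0.00870 = 115 μmol/min.
The slope is Km/Vmax, so Km = 0.0325 × 115 = 3.74 µM.
Then v = 115 × 1.12/(3.74 + 1.12) = 26.5 μmol/min.

26.5 μmol/min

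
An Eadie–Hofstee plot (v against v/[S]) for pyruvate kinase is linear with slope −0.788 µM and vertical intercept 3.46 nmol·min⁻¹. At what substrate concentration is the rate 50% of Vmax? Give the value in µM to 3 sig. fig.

The Eadie–Hofstee slope gives Km = 0.788 µM (slope = −Km).
v/Vmax = [S]/(Km+[S]) = 0.5 ⇒ [S] = Km·0.5/(1−0.5) = 0.788 × 1.000 = 0.788 µM.

0.788 µM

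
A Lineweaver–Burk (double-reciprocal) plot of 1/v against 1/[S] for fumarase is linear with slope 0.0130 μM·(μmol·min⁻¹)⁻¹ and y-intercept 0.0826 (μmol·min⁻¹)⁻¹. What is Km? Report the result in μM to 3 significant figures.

y-intercept = 1/Vmax ⇒ Vmax = 12.1 μmol·min⁻¹; slope = Km/Vmax ⇒ Km = slope × Vmax.
Km = 0.0130 × 12.1 = 0.157 μM.

0.157 μM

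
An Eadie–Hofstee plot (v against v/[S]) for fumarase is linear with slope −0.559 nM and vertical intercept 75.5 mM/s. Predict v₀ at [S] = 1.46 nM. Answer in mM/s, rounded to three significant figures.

54.6 mM/s

In the Eadie–Hofstee form v = Vmax − Km·(v/[S]), the slope is −Km and the intercept is Vmax, so Km = 0.559 nM and Vmax = 75.5 mM/s.
v = 75.5 × 1.46/(0.559 + 1.46) = 54.6 mM/s.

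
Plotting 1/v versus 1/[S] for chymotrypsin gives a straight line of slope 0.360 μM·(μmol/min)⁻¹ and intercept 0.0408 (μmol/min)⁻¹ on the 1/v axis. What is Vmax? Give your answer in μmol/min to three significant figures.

24.5 μmol/min

The y-intercept of a Lineweaver–Burk plot equals 1/Vmax, so Vmax = 1/0.0408 = 24.5 μmol/min.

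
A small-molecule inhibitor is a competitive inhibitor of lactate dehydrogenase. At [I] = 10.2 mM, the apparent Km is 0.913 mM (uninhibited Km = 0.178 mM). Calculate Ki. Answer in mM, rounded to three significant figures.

2.47 mM

Competitive: Km,app = α·Km with α = 1 + [I]/Ki.
α = Km,app/Km = 0.913/0.178 = 5.129.
Ki = [I]/(α − 1) = 10.2/4.129 = 2.47 mM.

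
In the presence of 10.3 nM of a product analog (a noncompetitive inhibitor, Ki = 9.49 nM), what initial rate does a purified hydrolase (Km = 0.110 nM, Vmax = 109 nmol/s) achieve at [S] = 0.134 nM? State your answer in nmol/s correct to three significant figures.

28.7 nmol/s

With α = 1 + [I]/Ki = 1 + 10.3/9.49 = 2.085, the noncompetitive rate law is v = (Vmax/α)·[S] / (Km + [S]).
v = (109/2.085)×0.134 / (0.110 + 0.134) = 7.004/0.2440 = 28.7 nmol/s.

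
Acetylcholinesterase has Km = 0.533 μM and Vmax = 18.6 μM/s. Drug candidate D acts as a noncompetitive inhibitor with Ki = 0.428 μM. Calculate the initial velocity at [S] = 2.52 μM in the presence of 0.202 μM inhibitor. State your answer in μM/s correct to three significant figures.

10.4 μM/s

α = 1 + [I]/Ki = 1 + 0.202/0.428 = 1.472.
For a noncompetitive inhibitor, Vmax is reduced to Vmax/α while Km is unchanged: Km,app = 0.533 μM, Vmax,app = 12.6 μM/s.
v = Vmax,app·[S]/(Km,app + [S]) = 12.6 × 2.52/(0.533 + 2.52) = 10.4 μM/s.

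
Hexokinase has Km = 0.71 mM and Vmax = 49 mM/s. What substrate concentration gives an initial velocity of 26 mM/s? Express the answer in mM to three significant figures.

The required fractional saturation is v/Vmax = 26/49 = 0.5306.
Then [S]/(Km+[S]) = 0.5306 ⇒ [S] = 0.71 × 0.5306/(1 − 0.5306) = 0.803 mM.

0.803 mM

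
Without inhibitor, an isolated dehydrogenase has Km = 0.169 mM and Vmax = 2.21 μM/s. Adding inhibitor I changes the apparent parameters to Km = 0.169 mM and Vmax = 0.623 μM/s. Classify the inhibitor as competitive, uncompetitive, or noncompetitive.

noncompetitive

Vmax decreases (2.21 → 0.623 μM/s) while Km is unchanged — pure noncompetitive inhibition.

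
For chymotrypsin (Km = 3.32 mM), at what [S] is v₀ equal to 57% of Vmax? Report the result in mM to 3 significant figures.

4.40 mM

v/Vmax = [S]/(Km+[S]) = 0.57, so [S] = Km·0.57/(1 − 0.57) = 3.32 × 1.326.
[S] = 4.40 mM.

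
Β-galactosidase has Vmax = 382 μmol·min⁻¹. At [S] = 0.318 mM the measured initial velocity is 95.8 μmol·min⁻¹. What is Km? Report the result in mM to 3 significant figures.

v/Vmax = 95.8/382 = 0.2508 = [S]/(Km+[S]).
So Km + [S] = [S]/0.2508 = 1.268 mM, giving Km = 1.268 − 0.318 = 0.950 mM.

0.950 mM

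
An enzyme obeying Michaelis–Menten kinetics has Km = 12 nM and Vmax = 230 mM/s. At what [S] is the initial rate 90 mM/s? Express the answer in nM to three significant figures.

Rearranging v = Vmax[S]/(Km+[S]) gives [S] = Km·v/(Vmax − v).
[S] = 12 × 90 / (230 − 90) = 1080/140.0 = 7.71 nM.

7.71 nM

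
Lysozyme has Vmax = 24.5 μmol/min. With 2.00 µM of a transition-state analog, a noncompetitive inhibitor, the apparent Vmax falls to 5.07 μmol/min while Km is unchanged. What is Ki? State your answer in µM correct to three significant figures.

0.522 µM

Noncompetitive: Vmax,app = Vmax/α with α = 1 + [I]/Ki.
α = Vmax/Vmax,app = 24.5/5.07 = 4.832.
Ki = [I]/(α − 1) = 2.00/3.832 = 0.522 µM.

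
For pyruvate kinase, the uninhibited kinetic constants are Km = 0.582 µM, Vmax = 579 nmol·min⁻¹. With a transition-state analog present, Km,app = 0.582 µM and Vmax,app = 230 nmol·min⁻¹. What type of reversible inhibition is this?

Vmax decreases (579 → 230 nmol·min⁻¹) while Km is unchanged — pure noncompetitive inhibition.

noncompetitive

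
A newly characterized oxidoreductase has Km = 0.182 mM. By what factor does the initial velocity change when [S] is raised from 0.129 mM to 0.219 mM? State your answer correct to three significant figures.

Since Vmax cancels, v₂/v₁ = [S]₂(Km+[S]₁) / [S]₁(Km+[S]₂).
= 0.219×(0.182+0.129) / (0.129×(0.182+0.219)) = 0.06811/0.05173 = 1.32.

1.32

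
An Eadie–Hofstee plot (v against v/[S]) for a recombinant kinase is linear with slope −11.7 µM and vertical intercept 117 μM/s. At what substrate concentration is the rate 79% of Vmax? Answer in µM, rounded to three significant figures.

The Eadie–Hofstee slope gives Km = 11.7 µM (slope = −Km).
v/Vmax = [S]/(Km+[S]) = 0.79 ⇒ [S] = Km·0.79/(1−0.79) = 11.7 × 3.762 = 44.0 µM.

44.0 µM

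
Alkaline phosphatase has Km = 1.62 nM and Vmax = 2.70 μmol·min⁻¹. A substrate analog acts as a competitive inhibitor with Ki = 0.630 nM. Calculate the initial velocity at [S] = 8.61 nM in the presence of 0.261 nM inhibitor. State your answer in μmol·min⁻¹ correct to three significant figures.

With α = 1 + [I]/Ki = 1 + 0.261/0.630 = 1.414, the competitive rate law is v = Vmax[S] / (αKm + [S]).
v = 2.70×8.61 / (1.414×1.62 + 8.61) = 23.25/10.90 = 2.13 μmol·min⁻¹.

2.13 μmol·min⁻¹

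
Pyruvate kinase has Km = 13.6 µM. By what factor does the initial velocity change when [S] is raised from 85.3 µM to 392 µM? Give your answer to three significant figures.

The fractional saturations are [S]/(Km+[S]) = 85.3/98.90 = 0.8625 and 392/405.6 = 0.9665.
v₂/v₁ is just their ratio: 0.9665/0.8625 = 1.12.

1.12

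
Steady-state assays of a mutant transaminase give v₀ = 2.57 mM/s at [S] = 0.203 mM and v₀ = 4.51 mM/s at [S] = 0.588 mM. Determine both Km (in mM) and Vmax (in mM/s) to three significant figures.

Km = 0.389 mM; Vmax = 7.49 mM/s

From v = Vmax[S]/(Km+[S]), each point gives Vmax = v(Km+[S])/[S].
Equating: 2.57(Km+0.203)/0.203 = 4.51(Km+0.588)/0.588.
12.66·Km + 2.57 = 7.670·Km + 4.51, so (12.66 − 7.670)·Km = 4.51 − 2.57.
Km = 1.940/4.990 = 0.389 mM; then Vmax = 2.57(0.389+0.203)/0.203 = 7.49 mM/s.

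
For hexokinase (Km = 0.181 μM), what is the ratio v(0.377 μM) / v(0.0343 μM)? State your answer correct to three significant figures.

The fractional saturations are [S]/(Km+[S]) = 0.0343/0.2153 = 0.1593 and 0.377/0.5580 = 0.6756.
v₂/v₁ is just their ratio: 0.6756/0.1593 = 4.24.

4.24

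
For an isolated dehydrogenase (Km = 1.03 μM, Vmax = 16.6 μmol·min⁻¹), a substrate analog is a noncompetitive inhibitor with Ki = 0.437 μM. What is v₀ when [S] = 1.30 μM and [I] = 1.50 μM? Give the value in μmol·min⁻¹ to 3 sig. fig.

With α = 1 + [I]/Ki = 1 + 1.50/0.437 = 4.432, the noncompetitive rate law is v = (Vmax/α)·[S] / (Km + [S]).
v = (16.6/4.432)×1.30 / (1.03 + 1.30) = 4.869/2.330 = 2.09 μmol·min⁻¹.

2.09 μmol·min⁻¹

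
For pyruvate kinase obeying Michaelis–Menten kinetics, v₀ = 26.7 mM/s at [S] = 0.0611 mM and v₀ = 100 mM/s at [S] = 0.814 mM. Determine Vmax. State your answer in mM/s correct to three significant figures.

From v = Vmax[S]/(Km+[S]), each point gives Vmax = v(Km+[S])/[S].
Equating: 26.7(Km+0.0611)/0.0611 = 100(Km+0.814)/0.814.
437.0·Km + 26.7 = 122.9·Km + 100, so (437.0 − 122.9)·Km = 100 − 26.7.
Km = 73.30/314.1 = 0.233 mM; then Vmax = 26.7(0.233+0.0611)/0.0611 = 129 mM/s.

129 mM/s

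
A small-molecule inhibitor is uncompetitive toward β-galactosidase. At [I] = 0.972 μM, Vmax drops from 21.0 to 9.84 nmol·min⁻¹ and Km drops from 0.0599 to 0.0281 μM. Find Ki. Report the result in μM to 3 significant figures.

0.857 μM

Uncompetitive: Vmax,app = Vmax/α (and Km,app = Km/α) with α = 1 + [I]/Ki.
α = Vmax/Vmax,app = 21.0/9.84 = 2.134.
Ki = [I]/(α − 1) = 0.972/1.134 = 0.857 μM.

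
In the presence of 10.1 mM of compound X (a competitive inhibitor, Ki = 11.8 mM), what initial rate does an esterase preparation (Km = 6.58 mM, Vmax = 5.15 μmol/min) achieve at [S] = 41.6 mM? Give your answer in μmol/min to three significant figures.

With α = 1 + [I]/Ki = 1 + 10.1/11.8 = 1.856, the competitive rate law is v = Vmax[S] / (αKm + [S]).
v = 5.15×41.6 / (1.856×6.58 + 41.6) = 214.2/53.81 = 3.98 μmol/min.

3.98 μmol/min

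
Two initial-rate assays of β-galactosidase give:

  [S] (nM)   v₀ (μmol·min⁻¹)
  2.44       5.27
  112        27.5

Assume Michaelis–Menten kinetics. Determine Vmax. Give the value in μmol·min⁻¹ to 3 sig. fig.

30.4 μmol·min⁻¹

In reciprocal form, 1/v = (Km/Vmax)·(1/[S]) + 1/Vmax. The two points give (1/[S], 1/v) = (0.4098, 0.1898) and (0.008929, 0.03636).
Slope = (0.1898 − 0.03636)/(0.4098 − 0.008929) = 0.3826; intercept = 0.1898 − 0.3826×0.4098 = 0.03295.
Vmax = 1/intercept = 30.4 μmol·min⁻¹; Km = slope × Vmax = 0.3826 × 30.4 = 11.6 nM.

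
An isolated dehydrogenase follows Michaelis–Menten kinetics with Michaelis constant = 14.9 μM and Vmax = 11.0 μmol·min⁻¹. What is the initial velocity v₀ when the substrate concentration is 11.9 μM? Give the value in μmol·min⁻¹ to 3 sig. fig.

4.88 μmol·min⁻¹

[S]/(Km+[S]) = 11.9/26.80 = 0.4440, the fractional saturation.
v = 0.4440 × Vmax = 0.4440 × 11.0 = 4.88 μmol·min⁻¹.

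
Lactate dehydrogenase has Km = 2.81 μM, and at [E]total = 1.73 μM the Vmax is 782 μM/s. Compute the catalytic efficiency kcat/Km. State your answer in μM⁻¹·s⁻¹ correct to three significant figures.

kcat = Vmax/[E]total = 782/1.73 = 452 s⁻¹.
kcat/Km = 452/2.81 = 161 μM⁻¹·s⁻¹.

161 μM⁻¹·s⁻¹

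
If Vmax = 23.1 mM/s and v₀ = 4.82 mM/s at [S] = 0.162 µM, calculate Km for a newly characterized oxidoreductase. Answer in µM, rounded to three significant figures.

0.614 µM

From v = Vmax[S]/(Km+[S]), Km = [S](Vmax − v)/v.
Km = 0.162 × (23.1 − 4.82) / 4.82 = 2.961/4.82 = 0.614 µM.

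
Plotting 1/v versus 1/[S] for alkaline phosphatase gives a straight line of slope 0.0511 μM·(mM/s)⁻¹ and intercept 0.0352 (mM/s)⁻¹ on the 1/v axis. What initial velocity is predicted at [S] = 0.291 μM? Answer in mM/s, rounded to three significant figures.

4.74 mM/s

The y-intercept is 1/Vmax, so Vmax = 1/0.0352 = 28.4 mM/s.
The slope is Km/Vmax, so Km = 0.0511 × 28.4 = 1.45 μM.
Then v = 28.4 × 0.291/(1.45 + 0.291) = 4.74 mM/s.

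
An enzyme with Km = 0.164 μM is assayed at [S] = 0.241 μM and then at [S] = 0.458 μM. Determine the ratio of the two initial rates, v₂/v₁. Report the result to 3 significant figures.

1.24

The fractional saturations are [S]/(Km+[S]) = 0.241/0.4050 = 0.5951 and 0.458/0.6220 = 0.7363.
v₂/v₁ is just their ratio: 0.7363/0.5951 = 1.24.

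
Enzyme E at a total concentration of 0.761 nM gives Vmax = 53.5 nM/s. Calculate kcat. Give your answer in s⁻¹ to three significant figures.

70.3 s⁻¹

kcat = Vmax/[E]total = 53.5 nM/s / 0.761 nM = 70.3 s⁻¹.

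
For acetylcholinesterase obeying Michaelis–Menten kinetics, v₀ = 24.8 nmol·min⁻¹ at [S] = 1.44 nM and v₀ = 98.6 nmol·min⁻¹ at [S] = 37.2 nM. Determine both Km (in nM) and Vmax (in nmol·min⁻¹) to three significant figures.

In reciprocal form, 1/v = (Km/Vmax)·(1/[S]) + 1/Vmax. The two points give (1/[S], 1/v) = (0.6944, 0.04032) and (0.02688, 0.01014).
Slope = (0.04032 − 0.01014)/(0.6944 − 0.02688) = 0.04521; intercept = 0.04032 − 0.04521×0.6944 = 0.008927.
Vmax = 1/intercept = 112 nmol·min⁻¹; Km = slope × Vmax = 0.04521 × 112 = 5.06 nM.

Km = 5.06 nM; Vmax = 112 nmol·min⁻¹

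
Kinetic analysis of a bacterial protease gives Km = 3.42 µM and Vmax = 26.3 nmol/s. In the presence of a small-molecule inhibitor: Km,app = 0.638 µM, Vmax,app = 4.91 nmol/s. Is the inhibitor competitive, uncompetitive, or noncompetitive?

uncompetitive

Both Km and Vmax decrease by the same factor (~5.36-fold) — characteristic of uncompetitive inhibition.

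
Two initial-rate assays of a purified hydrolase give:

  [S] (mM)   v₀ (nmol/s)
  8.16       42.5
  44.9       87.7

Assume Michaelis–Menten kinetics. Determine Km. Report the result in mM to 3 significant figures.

13.9 mM

From v = Vmax[S]/(Km+[S]), each point gives Vmax = v(Km+[S])/[S].
Equating: 42.5(Km+8.16)/8.16 = 87.7(Km+44.9)/44.9.
5.208·Km + 42.5 = 1.953·Km + 87.7, so (5.208 − 1.953)·Km = 87.7 − 42.5.
Km = 45.20/3.255 = 13.9 mM; then Vmax = 42.5(13.9+8.16)/8.16 = 115 nmol/s.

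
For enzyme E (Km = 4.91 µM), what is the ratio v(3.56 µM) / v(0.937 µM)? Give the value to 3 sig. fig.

2.62

Since Vmax cancels, v₂/v₁ = [S]₂(Km+[S]₁) / [S]₁(Km+[S]₂).
= 3.56×(4.91+0.937) / (0.937×(4.91+3.56)) = 20.82/7.936 = 2.62.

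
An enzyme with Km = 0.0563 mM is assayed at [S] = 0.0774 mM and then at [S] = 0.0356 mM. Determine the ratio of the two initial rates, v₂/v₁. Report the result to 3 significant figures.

0.669

Since Vmax cancels, v₂/v₁ = [S]₂(Km+[S]₁) / [S]₁(Km+[S]₂).
= 0.0356×(0.0563+0.0774) / (0.0774×(0.0563+0.0356)) = 0.004760/0.007113 = 0.669.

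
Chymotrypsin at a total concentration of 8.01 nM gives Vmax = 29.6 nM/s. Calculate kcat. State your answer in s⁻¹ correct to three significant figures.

kcat = Vmax/[E]total = 29.6 nM/s / 8.01 nM = 3.70 s⁻¹.

3.70 s⁻¹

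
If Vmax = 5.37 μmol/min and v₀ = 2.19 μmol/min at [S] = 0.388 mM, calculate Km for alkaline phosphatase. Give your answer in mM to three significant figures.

0.563 mM

From v = Vmax[S]/(Km+[S]), Km = [S](Vmax − v)/v.
Km = 0.388 × (5.37 − 2.19) / 2.19 = 1.234/2.19 = 0.563 mM.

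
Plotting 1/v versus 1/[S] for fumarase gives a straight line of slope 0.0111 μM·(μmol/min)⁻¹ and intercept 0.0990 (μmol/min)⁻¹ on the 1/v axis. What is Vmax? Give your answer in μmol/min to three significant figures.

The y-intercept of a Lineweaver–Burk plot equals 1/Vmax, so Vmax = 1/0.0990 = 10.1 μmol/min.

10.1 μmol/min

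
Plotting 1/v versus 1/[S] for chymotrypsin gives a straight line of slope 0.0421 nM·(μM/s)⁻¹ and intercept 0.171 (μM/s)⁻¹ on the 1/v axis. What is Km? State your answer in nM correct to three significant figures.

y-intercept = 1/Vmax ⇒ Vmax = 5.85 μM/s; slope = Km/Vmax ⇒ Km = slope × Vmax.
Km = 0.0421 × 5.85 = 0.246 nM.

0.246 nM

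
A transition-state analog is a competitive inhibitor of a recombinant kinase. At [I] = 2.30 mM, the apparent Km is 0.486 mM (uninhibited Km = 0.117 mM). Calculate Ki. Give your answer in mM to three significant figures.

Competitive: Km,app = α·Km with α = 1 + [I]/Ki.
α = Km,app/Km = 0.486/0.117 = 4.154.
Since α = 1 + [I]/Ki, [I]/Ki = 4.154 − 1 = 3.154 and Ki = 2.30/3.154 = 0.729 mM.

0.729 mM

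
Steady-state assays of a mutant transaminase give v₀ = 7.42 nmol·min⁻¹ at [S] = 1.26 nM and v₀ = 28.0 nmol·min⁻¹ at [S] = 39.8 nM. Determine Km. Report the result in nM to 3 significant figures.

From v = Vmax[S]/(Km+[S]), each point gives Vmax = v(Km+[S])/[S].
Equating: 7.42(Km+1.26)/1.26 = 28.0(Km+39.8)/39.8.
5.889·Km + 7.42 = 0.7035·Km + 28.0, so (5.889 − 0.7035)·Km = 28.0 − 7.42.
Km = 20.58/5.185 = 3.97 nM; then Vmax = 7.42(3.97+1.26)/1.26 = 30.8 nmol·min⁻¹.

3.97 nM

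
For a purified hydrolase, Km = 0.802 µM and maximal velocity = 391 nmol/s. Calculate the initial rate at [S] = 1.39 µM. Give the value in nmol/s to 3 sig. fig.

v = Vmax·[S]/(Km + [S]) = 391 × 1.39 / (0.802 + 1.39)
  = 543.5 / 2.192 = 248 nmol/s.

248 nmol/s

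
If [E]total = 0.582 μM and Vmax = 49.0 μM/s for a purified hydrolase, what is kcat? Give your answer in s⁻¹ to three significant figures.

84.2 s⁻¹

kcat = Vmax/[E]total = 49.0 μM/s / 0.582 μM = 84.2 s⁻¹.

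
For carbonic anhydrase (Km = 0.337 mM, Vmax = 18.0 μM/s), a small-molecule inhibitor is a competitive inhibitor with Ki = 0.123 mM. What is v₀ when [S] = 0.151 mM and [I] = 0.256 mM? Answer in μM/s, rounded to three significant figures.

α = 1 + [I]/Ki = 1 + 0.256/0.123 = 3.081.
For a competitive inhibitor, Vmax is unchanged and the apparent Km becomes α·Km: Km,app = 1.04 mM, Vmax,app = 18.0 μM/s.
v = Vmax,app·[S]/(Km,app + [S]) = 18.0 × 0.151/(1.04 + 0.151) = 2.29 μM/s.

2.29 μM/s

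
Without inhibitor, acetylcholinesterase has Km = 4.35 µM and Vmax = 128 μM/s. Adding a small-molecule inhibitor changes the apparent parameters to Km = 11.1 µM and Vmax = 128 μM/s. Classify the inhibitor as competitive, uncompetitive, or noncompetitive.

competitive

Km increases (4.35 → 11.1 µM) while Vmax is unchanged — the hallmark of competitive inhibition.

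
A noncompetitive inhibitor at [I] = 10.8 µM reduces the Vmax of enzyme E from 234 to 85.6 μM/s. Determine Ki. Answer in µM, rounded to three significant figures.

6.23 µM

Noncompetitive: Vmax,app = Vmax/α with α = 1 + [I]/Ki.
α = Vmax/Vmax,app = 234/85.6 = 2.734.
Since α = 1 + [I]/Ki, [I]/Ki = 2.734 − 1 = 1.734 and Ki = 10.8/1.734 = 6.23 µM.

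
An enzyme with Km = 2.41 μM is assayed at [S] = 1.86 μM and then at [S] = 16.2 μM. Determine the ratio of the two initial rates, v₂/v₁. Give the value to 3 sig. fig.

The fractional saturations are [S]/(Km+[S]) = 1.86/4.270 = 0.4356 and 16.2/18.61 = 0.8705.
v₂/v₁ is just their ratio: 0.8705/0.4356 = 2.00.

2.00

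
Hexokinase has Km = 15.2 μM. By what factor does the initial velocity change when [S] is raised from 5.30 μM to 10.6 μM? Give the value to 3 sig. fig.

1.59

Since Vmax cancels, v₂/v₁ = [S]₂(Km+[S]₁) / [S]₁(Km+[S]₂).
= 10.6×(15.2+5.30) / (5.30×(15.2+10.6)) = 217.3/136.7 = 1.59.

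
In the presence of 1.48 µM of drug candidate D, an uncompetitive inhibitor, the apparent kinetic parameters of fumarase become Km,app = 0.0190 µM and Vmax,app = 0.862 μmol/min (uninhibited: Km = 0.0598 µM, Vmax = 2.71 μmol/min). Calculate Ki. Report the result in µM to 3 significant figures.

0.690 µM

Uncompetitive: Vmax,app = Vmax/α (and Km,app = Km/α) with α = 1 + [I]/Ki.
α = Vmax/Vmax,app = 2.71/0.862 = 3.144.
Since α = 1 + [I]/Ki, [I]/Ki = 3.144 − 1 = 2.144 and Ki = 1.48/2.144 = 0.690 µM.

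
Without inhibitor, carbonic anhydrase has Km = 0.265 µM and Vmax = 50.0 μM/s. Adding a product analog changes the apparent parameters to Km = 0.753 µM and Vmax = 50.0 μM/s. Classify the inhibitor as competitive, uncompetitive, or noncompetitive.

competitive

Km increases (0.265 → 0.753 µM) while Vmax is unchanged — the hallmark of competitive inhibition.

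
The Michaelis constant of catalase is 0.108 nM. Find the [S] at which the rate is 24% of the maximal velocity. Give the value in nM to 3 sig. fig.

v/Vmax = [S]/(Km+[S]) = 0.24, so [S] = Km·0.24/(1 − 0.24) = 0.108 × 0.3158.
[S] = 0.0341 nM.

0.0341 nM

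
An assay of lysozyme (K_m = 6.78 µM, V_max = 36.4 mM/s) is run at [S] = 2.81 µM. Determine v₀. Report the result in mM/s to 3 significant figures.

10.7 mM/s

[S]/(Km+[S]) = 2.81/9.590 = 0.2930, the fractional saturation.
v = 0.2930 × Vmax = 0.2930 × 36.4 = 10.7 mM/s.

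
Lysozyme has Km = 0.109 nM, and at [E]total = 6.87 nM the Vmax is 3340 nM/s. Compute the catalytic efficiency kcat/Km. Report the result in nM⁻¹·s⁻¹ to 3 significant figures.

kcat = Vmax/[E]total = 3340/6.87 = 486 s⁻¹.
kcat/Km = 486/0.109 = 4460 nM⁻¹·s⁻¹.

4460 nM⁻¹·s⁻¹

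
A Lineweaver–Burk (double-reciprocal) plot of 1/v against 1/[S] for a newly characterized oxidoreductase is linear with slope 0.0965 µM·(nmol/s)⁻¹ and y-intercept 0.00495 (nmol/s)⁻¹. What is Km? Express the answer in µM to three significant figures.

y-intercept = 1/Vmax ⇒ Vmax = 202 nmol/s; slope = Km/Vmax ⇒ Km = slope × Vmax.
Km = 0.0965 × 202 = 19.5 µM.

19.5 µM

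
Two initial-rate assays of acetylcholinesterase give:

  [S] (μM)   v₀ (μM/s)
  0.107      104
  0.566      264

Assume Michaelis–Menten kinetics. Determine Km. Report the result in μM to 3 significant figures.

0.316 μM

From v = Vmax[S]/(Km+[S]), each point gives Vmax = v(Km+[S])/[S].
Equating: 104(Km+0.107)/0.107 = 264(Km+0.566)/0.566.
972.0·Km + 104 = 466.4·Km + 264, so (972.0 − 466.4)·Km = 264 − 104.
Km = 160.0/505.5 = 0.316 μM; then Vmax = 104(0.316+0.107)/0.107 = 412 μM/s.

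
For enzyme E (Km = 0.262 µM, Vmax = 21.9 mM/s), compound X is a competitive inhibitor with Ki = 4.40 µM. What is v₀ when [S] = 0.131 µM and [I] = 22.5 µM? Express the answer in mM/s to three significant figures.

1.66 mM/s

With α = 1 + [I]/Ki = 1 + 22.5/4.40 = 6.114, the competitive rate law is v = Vmax[S] / (αKm + [S]).
v = 21.9×0.131 / (6.114×0.262 + 0.131) = 2.869/1.733 = 1.66 mM/s.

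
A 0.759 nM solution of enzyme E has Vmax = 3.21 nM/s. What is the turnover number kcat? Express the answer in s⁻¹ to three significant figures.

4.23 s⁻¹

kcat = Vmax/[E]total = 3.21 nM/s / 0.759 nM = 4.23 s⁻¹.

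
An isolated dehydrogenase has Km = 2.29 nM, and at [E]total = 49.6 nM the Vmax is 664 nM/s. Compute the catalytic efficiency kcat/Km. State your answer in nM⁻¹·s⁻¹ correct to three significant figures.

kcat = Vmax/[E]total = 664/49.6 = 13.4 s⁻¹.
kcat/Km = 13.4/2.29 = 5.85 nM⁻¹·s⁻¹.

5.85 nM⁻¹·s⁻¹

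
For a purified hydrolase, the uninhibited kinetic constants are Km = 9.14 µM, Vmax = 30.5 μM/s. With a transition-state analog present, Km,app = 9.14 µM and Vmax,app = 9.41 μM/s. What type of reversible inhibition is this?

Vmax decreases (30.5 → 9.41 μM/s) while Km is unchanged — pure noncompetitive inhibition.

noncompetitive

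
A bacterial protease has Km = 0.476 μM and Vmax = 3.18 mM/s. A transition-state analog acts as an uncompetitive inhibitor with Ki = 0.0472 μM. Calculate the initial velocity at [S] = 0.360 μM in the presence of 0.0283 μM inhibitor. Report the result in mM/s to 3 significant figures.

1.09 mM/s

With α = 1 + [I]/Ki = 1 + 0.0283/0.0472 = 1.600, the uncompetitive rate law is v = (Vmax/α)·[S] / (Km/α + [S]).
v = (3.18/1.600)×0.360 / (0.476/1.600 + 0.360) = 0.7157/0.6576 = 1.09 mM/s.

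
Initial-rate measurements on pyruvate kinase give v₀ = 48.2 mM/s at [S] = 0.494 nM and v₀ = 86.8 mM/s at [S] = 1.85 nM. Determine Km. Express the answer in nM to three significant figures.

In reciprocal form, 1/v = (Km/Vmax)·(1/[S]) + 1/Vmax. The two points give (1/[S], 1/v) = (2.024, 0.02075) and (0.5405, 0.01152).
Slope = (0.02075 − 0.01152)/(2.024 − 0.5405) = 0.006218; intercept = 0.02075 − 0.006218×2.024 = 0.008160.
Vmax = 1/intercept = 123 mM/s; Km = slope × Vmax = 0.006218 × 123 = 0.762 nM.

0.762 nM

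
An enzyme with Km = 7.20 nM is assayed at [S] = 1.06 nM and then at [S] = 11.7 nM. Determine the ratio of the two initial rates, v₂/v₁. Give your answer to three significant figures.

4.82

Since Vmax cancels, v₂/v₁ = [S]₂(Km+[S]₁) / [S]₁(Km+[S]₂).
= 11.7×(7.20+1.06) / (1.06×(7.20+11.7)) = 96.64/20.03 = 4.82.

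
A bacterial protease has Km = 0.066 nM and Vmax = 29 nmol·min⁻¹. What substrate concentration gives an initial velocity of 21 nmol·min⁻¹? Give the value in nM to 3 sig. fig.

0.173 nM

Rearranging v = Vmax[S]/(Km+[S]) gives [S] = Km·v/(Vmax − v).
[S] = 0.066 × 21 / (29 − 21) = 1.386/8.000 = 0.173 nM.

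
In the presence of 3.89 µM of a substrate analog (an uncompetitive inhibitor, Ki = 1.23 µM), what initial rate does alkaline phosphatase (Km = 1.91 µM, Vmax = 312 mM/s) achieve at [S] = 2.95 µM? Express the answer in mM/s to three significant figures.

64.9 mM/s

With α = 1 + [I]/Ki = 1 + 3.89/1.23 = 4.163, the uncompetitive rate law is v = (Vmax/α)·[S] / (Km/α + [S]).
v = (312/4.163)×2.95 / (1.91/4.163 + 2.95) = 221.1/3.409 = 64.9 mM/s.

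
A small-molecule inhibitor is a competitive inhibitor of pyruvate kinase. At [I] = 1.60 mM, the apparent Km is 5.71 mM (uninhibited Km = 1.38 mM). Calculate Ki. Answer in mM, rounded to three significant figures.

0.510 mM

Competitive: Km,app = α·Km with α = 1 + [I]/Ki.
α = Km,app/Km = 5.71/1.38 = 4.138.
Since α = 1 + [I]/Ki, [I]/Ki = 4.138 − 1 = 3.138 and Ki = 1.60/3.138 = 0.510 mM.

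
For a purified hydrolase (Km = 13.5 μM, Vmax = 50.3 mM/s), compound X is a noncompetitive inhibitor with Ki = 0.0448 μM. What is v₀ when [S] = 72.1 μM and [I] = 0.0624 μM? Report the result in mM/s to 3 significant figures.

17.7 mM/s

α = 1 + [I]/Ki = 1 + 0.0624/0.0448 = 2.393.
For a noncompetitive inhibitor, Vmax is reduced to Vmax/α while Km is unchanged: Km,app = 13.5 μM, Vmax,app = 21.0 mM/s.
v = Vmax,app·[S]/(Km,app + [S]) = 21.0 × 72.1/(13.5 + 72.1) = 17.7 mM/s.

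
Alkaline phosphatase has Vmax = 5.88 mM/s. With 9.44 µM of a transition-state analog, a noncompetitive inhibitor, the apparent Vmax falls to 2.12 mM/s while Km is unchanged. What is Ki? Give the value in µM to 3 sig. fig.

5.32 µM

Noncompetitive: Vmax,app = Vmax/α with α = 1 + [I]/Ki.
α = Vmax/Vmax,app = 5.88/2.12 = 2.774.
Since α = 1 + [I]/Ki, [I]/Ki = 2.774 − 1 = 1.774 and Ki = 9.44/1.774 = 5.32 µM.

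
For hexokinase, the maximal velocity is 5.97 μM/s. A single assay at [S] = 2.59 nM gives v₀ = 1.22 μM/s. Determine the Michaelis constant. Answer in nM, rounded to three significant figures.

10.1 nM

v/Vmax = 1.22/5.97 = 0.2044 = [S]/(Km+[S]).
So Km + [S] = [S]/0.2044 = 12.67 nM, giving Km = 12.67 − 2.59 = 10.1 nM.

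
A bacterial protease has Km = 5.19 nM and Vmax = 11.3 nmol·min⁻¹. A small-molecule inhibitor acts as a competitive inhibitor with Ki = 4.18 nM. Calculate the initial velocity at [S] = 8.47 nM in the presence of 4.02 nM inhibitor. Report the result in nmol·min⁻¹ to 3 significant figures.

5.13 nmol·min⁻¹

α = 1 + [I]/Ki = 1 + 4.02/4.18 = 1.962.
For a competitive inhibitor, Vmax is unchanged and the apparent Km becomes α·Km: Km,app = 10.2 nM, Vmax,app = 11.3 nmol·min⁻¹.
v = Vmax,app·[S]/(Km,app + [S]) = 11.3 × 8.47/(10.2 + 8.47) = 5.13 nmol·min⁻¹.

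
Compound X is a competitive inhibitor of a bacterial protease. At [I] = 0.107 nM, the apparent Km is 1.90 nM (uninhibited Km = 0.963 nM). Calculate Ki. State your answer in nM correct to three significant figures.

0.110 nM

Competitive: Km,app = α·Km with α = 1 + [I]/Ki.
α = Km,app/Km = 1.90/0.963 = 1.973.
Since α = 1 + [I]/Ki, [I]/Ki = 1.973 − 1 = 0.9730 and Ki = 0.107/0.9730 = 0.110 nM.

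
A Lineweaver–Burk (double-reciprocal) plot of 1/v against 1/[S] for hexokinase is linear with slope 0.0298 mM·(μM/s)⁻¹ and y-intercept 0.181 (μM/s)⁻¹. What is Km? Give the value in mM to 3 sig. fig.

y-intercept = 1/Vmax ⇒ Vmax = 5.52 μM/s; slope = Km/Vmax ⇒ Km = slope × Vmax.
Km = 0.0298 × 5.52 = 0.165 mM.

0.165 mM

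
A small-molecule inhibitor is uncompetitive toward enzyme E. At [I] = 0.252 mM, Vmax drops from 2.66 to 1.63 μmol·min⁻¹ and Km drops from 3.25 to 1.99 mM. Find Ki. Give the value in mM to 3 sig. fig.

Uncompetitive: Vmax,app = Vmax/α (and Km,app = Km/α) with α = 1 + [I]/Ki.
α = Vmax/Vmax,app = 2.66/1.63 = 1.632.
Since α = 1 + [I]/Ki, [I]/Ki = 1.632 − 1 = 0.6319 and Ki = 0.252/0.6319 = 0.399 mM.

0.399 mM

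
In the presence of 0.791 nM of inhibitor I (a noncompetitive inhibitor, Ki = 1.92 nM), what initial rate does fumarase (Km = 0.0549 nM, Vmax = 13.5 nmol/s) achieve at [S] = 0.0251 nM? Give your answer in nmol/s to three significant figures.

With α = 1 + [I]/Ki = 1 + 0.791/1.92 = 1.412, the noncompetitive rate law is v = (Vmax/α)·[S] / (Km + [S]).
v = (13.5/1.412)×0.0251 / (0.0549 + 0.0251) = 0.2400/0.08000 = 3.00 nmol/s.

3.00 nmol/s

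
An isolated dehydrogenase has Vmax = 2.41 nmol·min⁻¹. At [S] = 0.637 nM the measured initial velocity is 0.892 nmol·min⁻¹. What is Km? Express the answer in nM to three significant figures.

1.08 nM

v/Vmax = 0.892/2.41 = 0.3701 = [S]/(Km+[S]).
So Km + [S] = [S]/0.3701 = 1.721 nM, giving Km = 1.721 − 0.637 = 1.08 nM.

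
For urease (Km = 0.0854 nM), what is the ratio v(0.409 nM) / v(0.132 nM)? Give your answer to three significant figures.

1.36

The fractional saturations are [S]/(Km+[S]) = 0.132/0.2174 = 0.6072 and 0.409/0.4944 = 0.8273.
v₂/v₁ is just their ratio: 0.8273/0.6072 = 1.36.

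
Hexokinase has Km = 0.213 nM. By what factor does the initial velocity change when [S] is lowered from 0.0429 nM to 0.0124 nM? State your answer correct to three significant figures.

Since Vmax cancels, v₂/v₁ = [S]₂(Km+[S]₁) / [S]₁(Km+[S]₂).
= 0.0124×(0.213+0.0429) / (0.0429×(0.213+0.0124)) = 0.003173/0.009670 = 0.328.

0.328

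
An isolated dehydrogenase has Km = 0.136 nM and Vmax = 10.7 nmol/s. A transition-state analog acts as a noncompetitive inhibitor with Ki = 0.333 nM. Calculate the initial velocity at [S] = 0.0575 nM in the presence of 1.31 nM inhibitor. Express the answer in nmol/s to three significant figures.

0.644 nmol/s

α = 1 + [I]/Ki = 1 + 1.31/0.333 = 4.934.
For a noncompetitive inhibitor, Vmax is reduced to Vmax/α while Km is unchanged: Km,app = 0.136 nM, Vmax,app = 2.17 nmol/s.
v = Vmax,app·[S]/(Km,app + [S]) = 2.17 × 0.0575/(0.136 + 0.0575) = 0.644 nmol/s.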